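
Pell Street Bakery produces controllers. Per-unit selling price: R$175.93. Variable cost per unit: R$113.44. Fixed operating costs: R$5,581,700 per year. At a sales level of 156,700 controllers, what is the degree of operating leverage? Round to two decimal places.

2.33

Total contribution margin = 156,700 × R$62.49 = R$9,792,183.00.
EBIT = R$9,792,183.00 − R$5,581,700 = R$4,210,483.00.
Degree of operating leverage = R$9,792,183.00 / R$4,210,483.00 = 2.3257.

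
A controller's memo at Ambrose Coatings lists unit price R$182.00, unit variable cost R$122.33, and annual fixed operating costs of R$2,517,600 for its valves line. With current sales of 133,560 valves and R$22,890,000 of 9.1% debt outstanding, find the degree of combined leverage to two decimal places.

At 133,560 units, contribution = 133,560 × R$59.67 = R$7,969,525.20.
Operating income = contribution − fixed costs = R$7,969,525.20 − R$2,517,600 = R$5,451,925.20. Interest = R$2,082,990.00, so EBIT − I = R$3,368,935.20.
Degree of total leverage = total CM / (EBIT − interest) = R$7,969,525.20 / R$3,368,935.20 = 2.3656.

2.37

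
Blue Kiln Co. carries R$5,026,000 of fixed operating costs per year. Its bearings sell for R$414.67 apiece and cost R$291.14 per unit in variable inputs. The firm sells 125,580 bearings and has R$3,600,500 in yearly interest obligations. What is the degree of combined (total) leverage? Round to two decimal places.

2.25

Total contribution margin = 125,580 × R$123.53 = R$15,512,897.40.
EBIT = R$15,512,897.40 − R$5,026,000 = R$10,486,897.40. Interest = R$3,600,500.00, so EBIT − I = R$6,886,397.40.
DCL = contribution ÷ (EBIT − I) = R$15,512,897.40 ÷ R$6,886,397.40 = 2.2527.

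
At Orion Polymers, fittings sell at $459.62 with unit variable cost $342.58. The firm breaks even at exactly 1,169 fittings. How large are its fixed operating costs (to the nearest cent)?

$136,819.76

Contribution margin per unit = $459.62 − $342.58 = $117.04.
Since BE = FC / CM, FC = 1,169 × $117.04 = $136,819.76.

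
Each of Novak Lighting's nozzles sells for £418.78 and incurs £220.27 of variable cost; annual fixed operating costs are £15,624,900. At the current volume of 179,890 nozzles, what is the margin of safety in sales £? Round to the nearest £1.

Each unit contributes £418.78 − £220.27 = £198.51. Break-even units = £15,624,900 ÷ £198.51 = 78,710.90; break-even revenue = 78,710.90 × £418.78 = £32,962,549.10.
Current sales = 179,890 × £418.78 = £75,334,334.20.
Margin of safety = £75,334,334.20 − £32,962,549.10 = £42,371,785.

£42,371,785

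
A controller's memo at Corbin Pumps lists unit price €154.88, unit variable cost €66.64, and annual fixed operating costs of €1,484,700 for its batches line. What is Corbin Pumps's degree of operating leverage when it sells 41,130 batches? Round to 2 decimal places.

Contribution at this volume is 41,130 × €88.24 = €3,629,311.20.
Operating income = contribution − fixed costs = €3,629,311.20 − €1,484,700 = €2,144,611.20.
Degree of operating leverage = €3,629,311.20 / €2,144,611.20 = 1.6923.

1.69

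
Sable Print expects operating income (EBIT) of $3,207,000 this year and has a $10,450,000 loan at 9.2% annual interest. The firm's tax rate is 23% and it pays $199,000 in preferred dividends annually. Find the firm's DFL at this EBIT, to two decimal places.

Interest = $961,400.00.
Pre-tax preferred-dividend burden = $199,000 ÷ (1 − 0.23) = $258,441.56.
DFL = EBIT ÷ [EBIT − I − D_p/(1−t)] = $3,207,000 ÷ [$3,207,000 − $961,400.00 − $258,441.56] = $3,207,000 ÷ $1,987,158.44 = 1.6139.

1.61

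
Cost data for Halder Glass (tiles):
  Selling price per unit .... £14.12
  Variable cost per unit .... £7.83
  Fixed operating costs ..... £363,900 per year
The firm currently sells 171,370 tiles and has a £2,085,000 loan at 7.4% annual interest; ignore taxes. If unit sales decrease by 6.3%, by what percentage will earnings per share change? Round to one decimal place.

Contribution at this volume is 171,370 × £6.29 = £1,077,917.30.
EBIT = £1,077,917.30 − £363,900 = £714,017.30.
Interest = £154,290.00, so EBIT − I = £559,727.30.
DCL = total CM / (EBIT − I) = £1,077,917.30 / £559,727.30 = 1.9258.
EPS therefore changes by 1.9258 × (-6.3%) = -12.1%.

-12.1%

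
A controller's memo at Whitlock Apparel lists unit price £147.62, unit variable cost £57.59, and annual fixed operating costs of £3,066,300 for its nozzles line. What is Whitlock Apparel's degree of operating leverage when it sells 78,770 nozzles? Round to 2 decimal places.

At 78,770 units, contribution = 78,770 × £90.03 = £7,091,663.10.
Subtracting fixed costs: EBIT = £7,091,663.10 − £3,066,300 = £4,025,363.10.
So DOL = total CM / EBIT = £7,091,663.10 / £4,025,363.10 = 1.7617.

1.76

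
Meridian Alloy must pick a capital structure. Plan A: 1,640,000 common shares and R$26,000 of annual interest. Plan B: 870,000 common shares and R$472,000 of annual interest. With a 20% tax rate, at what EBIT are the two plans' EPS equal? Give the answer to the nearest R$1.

Set EPS_A = EPS_B: (EBIT − R$26,000)(1 − 0.20) ÷ 1,640,000 = (EBIT − R$472,000)(1 − 0.20) ÷ 870,000.
Cancelling (1 − t) and cross-multiplying: 870,000·(EBIT − 26,000) = 1,640,000·(EBIT − 472,000).
Solving, EBIT = (472,000·1,640,000 − 26,000·870,000) / (1,640,000 − 870,000) = 751,460,000,000 / 770,000 = 975,922.08.

R$975,922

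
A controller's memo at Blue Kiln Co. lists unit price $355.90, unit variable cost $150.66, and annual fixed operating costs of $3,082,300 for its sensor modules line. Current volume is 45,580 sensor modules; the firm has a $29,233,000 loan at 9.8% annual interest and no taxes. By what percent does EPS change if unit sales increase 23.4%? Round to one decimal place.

+64.2%

At 45,580 units, contribution = 45,580 × $205.24 = $9,354,839.20.
Operating income = contribution − fixed costs = $9,354,839.20 − $3,082,300 = $6,272,539.20.
Interest = $2,864,834.00, so EBIT − I = $3,407,705.20.
Degree of combined leverage = contribution ÷ (EBIT − I) = $9,354,839.20 ÷ $3,407,705.20 = 2.7452.
%ΔEPS = DCL × %ΔSales = 2.7452 × +23.4% = +64.2%.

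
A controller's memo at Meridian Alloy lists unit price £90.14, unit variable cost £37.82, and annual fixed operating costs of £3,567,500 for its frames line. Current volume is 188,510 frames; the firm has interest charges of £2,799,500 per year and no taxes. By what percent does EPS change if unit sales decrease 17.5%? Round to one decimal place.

-49.4%

Contribution at this volume is 188,510 × £52.32 = £9,862,843.20.
Subtracting fixed costs: EBIT = £9,862,843.20 − £3,567,500 = £6,295,343.20.
Interest = £2,799,500.00, so EBIT − I = £3,495,843.20.
Degree of combined leverage = contribution ÷ (EBIT − I) = £9,862,843.20 ÷ £3,495,843.20 = 2.8213.
%ΔEPS = DCL × %ΔSales = 2.8213 × -17.5% = -49.4%.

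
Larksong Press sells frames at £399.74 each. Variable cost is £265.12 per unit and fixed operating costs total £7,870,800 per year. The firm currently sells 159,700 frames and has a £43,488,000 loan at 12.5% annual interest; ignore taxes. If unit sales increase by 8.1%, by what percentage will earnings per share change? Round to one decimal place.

At 159,700 units, contribution = 159,700 × £134.62 = £21,498,814.00.
EBIT = £21,498,814.00 − £7,870,800 = £13,628,014.00.
Interest = £5,436,000.00, so EBIT − I = £8,192,014.00.
Degree of combined leverage = contribution ÷ (EBIT − I) = £21,498,814.00 ÷ £8,192,014.00 = 2.6244.
EPS therefore changes by 2.6244 × (+8.1%) = +21.3%.

+21.3%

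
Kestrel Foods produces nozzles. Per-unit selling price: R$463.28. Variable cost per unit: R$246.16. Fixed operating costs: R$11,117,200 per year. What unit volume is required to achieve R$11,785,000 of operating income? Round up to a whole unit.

105,482 nozzles

Each unit contributes R$463.28 − R$246.16 = R$217.12.
Required volume = (fixed costs + target profit) ÷ CM = (R$11,117,200 + R$11,785,000) ÷ R$217.12 = 105,481.76, so 105,482 nozzles.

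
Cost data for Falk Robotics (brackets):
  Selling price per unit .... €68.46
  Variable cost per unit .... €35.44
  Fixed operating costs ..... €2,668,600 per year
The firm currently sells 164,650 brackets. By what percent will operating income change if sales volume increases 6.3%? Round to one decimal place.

+12.4%

Total contribution margin = 164,650 × €33.02 = €5,436,743.00.
Subtracting fixed costs: EBIT = €5,436,743.00 − €2,668,600 = €2,768,143.00.
DOL = contribution ÷ EBIT = €5,436,743.00 ÷ €2,768,143.00 = 1.9640.
%ΔEBIT = DOL × %ΔSales = 1.9640 × +6.3% = +12.4%.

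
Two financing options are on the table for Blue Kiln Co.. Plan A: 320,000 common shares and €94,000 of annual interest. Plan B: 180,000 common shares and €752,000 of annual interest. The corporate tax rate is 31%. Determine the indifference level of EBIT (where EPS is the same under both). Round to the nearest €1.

At indifference, (EBIT − 94,000)(1 − t)/320,000 = (EBIT − 752,000)(1 − t)/180,000.
Cancelling (1 − t) and cross-multiplying: 180,000·(EBIT − 94,000) = 320,000·(EBIT − 752,000).
Solving, EBIT = (752,000·320,000 − 94,000·180,000) / (320,000 − 180,000) = 223,720,000,000 / 140,000 = 1,598,000.00.

€1,598,000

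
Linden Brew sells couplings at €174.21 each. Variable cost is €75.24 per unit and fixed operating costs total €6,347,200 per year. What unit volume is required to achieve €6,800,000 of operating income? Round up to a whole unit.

Each unit contributes €174.21 − €75.24 = €98.97.
Units = (FC + target) / CM = (€6,347,200 + €6,800,000) / €98.97 = 132,840.25, so 132,841 couplings.

132,841 couplings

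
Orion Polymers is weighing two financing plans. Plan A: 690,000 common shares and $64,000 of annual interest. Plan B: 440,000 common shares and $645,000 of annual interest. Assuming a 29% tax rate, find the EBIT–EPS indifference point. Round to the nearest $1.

Set EPS_A = EPS_B: (EBIT − $64,000)(1 − 0.29) ÷ 690,000 = (EBIT − $645,000)(1 − 0.29) ÷ 440,000.
Cancelling (1 − t) and cross-multiplying: 440,000·(EBIT − 64,000) = 690,000·(EBIT − 645,000).
EBIT × (690,000 − 440,000) = 645,000 × 690,000 − 64,000 × 440,000 = 416,890,000,000, so EBIT = 416,890,000,000 ÷ 250,000 = 1,667,560.00.

$1,667,560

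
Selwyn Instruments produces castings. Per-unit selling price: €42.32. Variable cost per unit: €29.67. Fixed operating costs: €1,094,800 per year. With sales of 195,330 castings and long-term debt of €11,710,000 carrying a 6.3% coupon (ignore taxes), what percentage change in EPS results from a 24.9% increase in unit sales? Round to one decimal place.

+96.4%

Contribution at this volume is 195,330 × €12.65 = €2,470,924.50.
Subtracting fixed costs: EBIT = €2,470,924.50 − €1,094,800 = €1,376,124.50.
Interest = €737,730.00, so EBIT − I = €638,394.50.
Degree of combined leverage = contribution ÷ (EBIT − I) = €2,470,924.50 ÷ €638,394.50 = 3.8705.
%ΔEPS = DCL × %ΔSales = 3.8705 × +24.9% = +96.4%.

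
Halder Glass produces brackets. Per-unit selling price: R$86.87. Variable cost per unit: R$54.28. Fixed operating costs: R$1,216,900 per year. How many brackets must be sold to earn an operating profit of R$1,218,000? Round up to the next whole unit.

74,714 brackets

Unit CM = price − variable cost = R$86.87 − R$54.28 = R$32.59.
Required volume = (fixed costs + target profit) ÷ CM = (R$1,216,900 + R$1,218,000) ÷ R$32.59 = 74,713.10, so 74,714 brackets.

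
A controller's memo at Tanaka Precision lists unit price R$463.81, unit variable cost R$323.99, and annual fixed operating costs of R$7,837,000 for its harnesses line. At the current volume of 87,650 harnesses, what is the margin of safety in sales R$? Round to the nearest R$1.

R$14,656,101

Each unit contributes R$463.81 − R$323.99 = R$139.82. Break-even units = R$7,837,000 ÷ R$139.82 = 56,050.64; break-even revenue = 56,050.64 × R$463.81 = R$25,996,845.73.
Current sales = 87,650 × R$463.81 = R$40,652,946.50.
Margin of safety = R$40,652,946.50 − R$25,996,845.73 = R$14,656,101.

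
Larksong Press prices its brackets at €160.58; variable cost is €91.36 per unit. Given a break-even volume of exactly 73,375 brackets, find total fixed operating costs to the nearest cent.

€5,079,017.50

Contribution margin per unit = €160.58 − €91.36 = €69.22.
Fixed costs = break-even units × CM = 73,375 × €69.22 = €5,079,017.50.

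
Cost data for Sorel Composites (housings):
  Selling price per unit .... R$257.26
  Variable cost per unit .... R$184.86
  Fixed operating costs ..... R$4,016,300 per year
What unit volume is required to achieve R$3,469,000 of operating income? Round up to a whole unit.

Each unit contributes R$257.26 − R$184.86 = R$72.40.
Required volume = (fixed costs + target profit) ÷ CM = (R$4,016,300 + R$3,469,000) ÷ R$72.40 = 103,388.12, so 103,389 housings.

103,389 housings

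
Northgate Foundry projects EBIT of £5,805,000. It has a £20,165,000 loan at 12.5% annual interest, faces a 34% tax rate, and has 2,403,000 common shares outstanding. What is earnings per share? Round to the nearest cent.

Pre-tax income = £5,805,000 − £2,520,625.00 = £3,284,375.00.
Net income = £3,284,375.00 × (1 − 0.34) = £2,167,687.50.
EPS = £2,167,687.50 ÷ 2,403,000 = £0.90.

£0.90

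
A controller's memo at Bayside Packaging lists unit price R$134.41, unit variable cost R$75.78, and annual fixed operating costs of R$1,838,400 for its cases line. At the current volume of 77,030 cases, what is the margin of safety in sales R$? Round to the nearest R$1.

R$6,139,048

Unit CM = price − variable cost = R$134.41 − R$75.78 = R$58.63. Break-even units = R$1,838,400 ÷ R$58.63 = 31,355.96; break-even revenue = 31,355.96 × R$134.41 = R$4,214,554.73.
Current sales = 77,030 × R$134.41 = R$10,353,602.30.
Margin of safety = R$10,353,602.30 − R$4,214,554.73 = R$6,139,048.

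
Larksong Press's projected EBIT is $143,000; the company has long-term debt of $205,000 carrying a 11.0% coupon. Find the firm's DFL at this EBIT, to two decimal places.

1.19

Interest = $22,550.00.
Degree of financial leverage = EBIT / (EBIT − interest) = $143,000 / $120,450.00 = 1.1872.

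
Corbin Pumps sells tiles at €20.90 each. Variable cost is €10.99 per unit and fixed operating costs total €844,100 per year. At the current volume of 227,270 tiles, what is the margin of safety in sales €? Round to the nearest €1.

Unit CM = price − variable cost = €20.90 − €10.99 = €9.91. Break-even units = €844,100 ÷ €9.91 = 85,176.59; break-even revenue = 85,176.59 × €20.90 = €1,780,190.72.
Actual sales revenue = 227,270 × €20.90 = €4,749,943.00.
Margin of safety = €4,749,943.00 − €1,780,190.72 = €2,969,752.

€2,969,752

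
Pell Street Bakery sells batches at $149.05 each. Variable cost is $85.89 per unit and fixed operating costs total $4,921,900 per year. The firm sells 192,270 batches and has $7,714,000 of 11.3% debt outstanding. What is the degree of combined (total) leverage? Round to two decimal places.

Total contribution margin = 192,270 × $63.16 = $12,143,773.20.
Subtracting fixed costs: EBIT = $12,143,773.20 − $4,921,900 = $7,221,873.20. Interest = $871,682.00, so EBIT − I = $6,350,191.20.
DCL = contribution ÷ (EBIT − I) = $12,143,773.20 ÷ $6,350,191.20 = 1.9123.

1.91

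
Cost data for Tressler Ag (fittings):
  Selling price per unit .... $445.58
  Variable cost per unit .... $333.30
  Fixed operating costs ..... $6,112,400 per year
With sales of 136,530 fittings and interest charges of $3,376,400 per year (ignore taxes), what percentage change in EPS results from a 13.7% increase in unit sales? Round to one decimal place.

+36.0%

Contribution at this volume is 136,530 × $112.28 = $15,329,588.40.
Operating income = contribution − fixed costs = $15,329,588.40 − $6,112,400 = $9,217,188.40.
After interest of $3,376,400.00, pre-tax earnings = $5,840,788.40.
Degree of combined leverage = contribution ÷ (EBIT − I) = $15,329,588.40 ÷ $5,840,788.40 = 2.6246.
%ΔEPS = DCL × %ΔSales = 2.6246 × +13.7% = +36.0%.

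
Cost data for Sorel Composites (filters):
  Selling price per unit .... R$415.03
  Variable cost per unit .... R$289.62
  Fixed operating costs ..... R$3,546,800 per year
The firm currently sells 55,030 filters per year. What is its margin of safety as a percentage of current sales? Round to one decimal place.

Contribution margin per unit = R$415.03 − R$289.62 = R$125.41. Break-even units = R$3,546,800 ÷ R$125.41 = 28,281.64; break-even revenue = 28,281.64 × R$415.03 = R$11,737,727.49.
Actual sales revenue = 55,030 × R$415.03 = R$22,839,100.90.
Margin of safety = (R$22,839,100.90 − R$11,737,727.49) ÷ R$22,839,100.90 = 48.6%.

48.6%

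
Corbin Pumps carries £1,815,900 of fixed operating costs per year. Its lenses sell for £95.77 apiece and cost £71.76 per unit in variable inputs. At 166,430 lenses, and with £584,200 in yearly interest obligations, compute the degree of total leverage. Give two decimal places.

Total contribution margin = 166,430 × £24.01 = £3,995,984.30.
EBIT = £3,995,984.30 − £1,815,900 = £2,180,084.30. Interest = £584,200.00.
DOL = £3,995,984.30 ÷ £2,180,084.30 = 1.8329; DFL = £2,180,084.30 ÷ £1,595,884.30 = 1.3661.
Combined leverage = 1.8329 × 1.3661 = 2.5039.

2.50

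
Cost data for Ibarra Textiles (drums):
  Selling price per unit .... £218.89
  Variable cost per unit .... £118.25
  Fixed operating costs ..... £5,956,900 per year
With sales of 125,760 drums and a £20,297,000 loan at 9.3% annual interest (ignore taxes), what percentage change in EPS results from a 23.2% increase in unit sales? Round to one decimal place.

+61.0%

Contribution at this volume is 125,760 × £100.64 = £12,656,486.40.
EBIT = £12,656,486.40 − £5,956,900 = £6,699,586.40.
After interest of £1,887,621.00, pre-tax earnings = £4,811,965.40.
Degree of combined leverage = contribution ÷ (EBIT − I) = £12,656,486.40 ÷ £4,811,965.40 = 2.6302.
EPS therefore changes by 2.6302 × (+23.2%) = +61.0%.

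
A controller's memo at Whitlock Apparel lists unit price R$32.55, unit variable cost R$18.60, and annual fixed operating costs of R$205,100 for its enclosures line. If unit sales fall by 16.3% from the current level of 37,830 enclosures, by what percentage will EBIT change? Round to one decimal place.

At 37,830 units, contribution = 37,830 × R$13.95 = R$527,728.50.
Operating income = contribution − fixed costs = R$527,728.50 − R$205,100 = R$322,628.50.
DOL = contribution ÷ EBIT = R$527,728.50 ÷ R$322,628.50 = 1.6357.
So EBIT moves 1.6357 × (-16.3%) = -26.7%.

-26.7%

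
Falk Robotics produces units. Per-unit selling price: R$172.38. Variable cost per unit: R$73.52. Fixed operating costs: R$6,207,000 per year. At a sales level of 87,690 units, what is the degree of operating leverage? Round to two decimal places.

3.52

Total contribution margin = 87,690 × R$98.86 = R$8,669,033.40.
Operating income = contribution − fixed costs = R$8,669,033.40 − R$6,207,000 = R$2,462,033.40.
Degree of operating leverage = R$8,669,033.40 / R$2,462,033.40 = 3.5211.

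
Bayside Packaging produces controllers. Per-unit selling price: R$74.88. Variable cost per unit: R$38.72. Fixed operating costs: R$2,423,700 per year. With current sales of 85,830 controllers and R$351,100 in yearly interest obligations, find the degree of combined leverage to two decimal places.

9.44

Contribution at this volume is 85,830 × R$36.16 = R$3,103,612.80.
EBIT = R$3,103,612.80 − R$2,423,700 = R$679,912.80. Interest = R$351,100.00.
DOL = R$3,103,612.80 ÷ R$679,912.80 = 4.5647; DFL = R$679,912.80 ÷ R$328,812.80 = 2.0678.
Combined leverage = 4.5647 × 2.0678 = 9.4389.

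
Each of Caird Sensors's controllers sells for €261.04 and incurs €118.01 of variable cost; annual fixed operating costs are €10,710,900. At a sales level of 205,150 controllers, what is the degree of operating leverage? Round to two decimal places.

Contribution at this volume is 205,150 × €143.03 = €29,342,604.50.
Operating income = contribution − fixed costs = €29,342,604.50 − €10,710,900 = €18,631,704.50.
DOL = contribution ÷ EBIT = €29,342,604.50 ÷ €18,631,704.50 = 1.5749.

1.57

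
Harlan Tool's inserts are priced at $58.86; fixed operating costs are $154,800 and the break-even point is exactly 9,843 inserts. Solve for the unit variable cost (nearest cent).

$43.13

Contribution per unit must be FC / Q = $154,800 / 9,843 = $15.7269.
Hence VC = price − CM = $58.86 − $15.7269 = $43.13.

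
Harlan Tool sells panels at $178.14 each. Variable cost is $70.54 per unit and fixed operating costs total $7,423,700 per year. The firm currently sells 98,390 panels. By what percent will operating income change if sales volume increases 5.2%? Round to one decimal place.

Contribution at this volume is 98,390 × $107.60 = $10,586,764.00.
Operating income = contribution − fixed costs = $10,586,764.00 − $7,423,700 = $3,163,064.00.
DOL = contribution ÷ EBIT = $10,586,764.00 ÷ $3,163,064.00 = 3.3470.
%ΔEBIT = DOL × %ΔSales = 3.3470 × +5.2% = +17.4%.

+17.4%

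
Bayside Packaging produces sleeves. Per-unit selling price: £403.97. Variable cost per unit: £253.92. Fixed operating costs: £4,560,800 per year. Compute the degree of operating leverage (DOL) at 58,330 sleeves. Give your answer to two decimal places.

2.09

At 58,330 units, contribution = 58,330 × £150.05 = £8,752,416.50.
Operating income = contribution − fixed costs = £8,752,416.50 − £4,560,800 = £4,191,616.50.
Degree of operating leverage = £8,752,416.50 / £4,191,616.50 = 2.0881.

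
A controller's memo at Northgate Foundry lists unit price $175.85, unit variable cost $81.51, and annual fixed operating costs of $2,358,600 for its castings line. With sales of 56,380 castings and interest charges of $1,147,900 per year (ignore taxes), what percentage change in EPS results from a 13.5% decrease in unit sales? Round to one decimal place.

Contribution at this volume is 56,380 × $94.34 = $5,318,889.20.
Subtracting fixed costs: EBIT = $5,318,889.20 − $2,358,600 = $2,960,289.20.
Interest = $1,147,900.00, so EBIT − I = $1,812,389.20.
DCL = total CM / (EBIT − I) = $5,318,889.20 / $1,812,389.20 = 2.9347.
%ΔEPS = DCL × %ΔSales = 2.9347 × -13.5% = -39.6%.

-39.6%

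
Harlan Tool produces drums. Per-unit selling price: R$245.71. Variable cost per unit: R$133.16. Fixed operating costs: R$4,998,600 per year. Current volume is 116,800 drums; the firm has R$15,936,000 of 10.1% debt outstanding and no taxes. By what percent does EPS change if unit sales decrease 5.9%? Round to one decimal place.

-11.9%

At 116,800 units, contribution = 116,800 × R$112.55 = R$13,145,840.00.
EBIT = R$13,145,840.00 − R$4,998,600 = R$8,147,240.00.
Interest = R$1,609,536.00, so EBIT − I = R$6,537,704.00.
Degree of combined leverage = contribution ÷ (EBIT − I) = R$13,145,840.00 ÷ R$6,537,704.00 = 2.0108.
%ΔEPS = DCL × %ΔSales = 2.0108 × -5.9% = -11.9%.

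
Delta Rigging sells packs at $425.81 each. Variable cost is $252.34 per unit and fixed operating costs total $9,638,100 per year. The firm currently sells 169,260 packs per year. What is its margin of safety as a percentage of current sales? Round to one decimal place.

Unit CM = price − variable cost = $425.81 − $252.34 = $173.47. Break-even units = $9,638,100 ÷ $173.47 = 55,560.62; break-even revenue = 55,560.62 × $425.81 = $23,658,265.76.
Current sales = 169,260 × $425.81 = $72,072,600.60.
Margin of safety = ($72,072,600.60 − $23,658,265.76) ÷ $72,072,600.60 = 67.2%.

67.2%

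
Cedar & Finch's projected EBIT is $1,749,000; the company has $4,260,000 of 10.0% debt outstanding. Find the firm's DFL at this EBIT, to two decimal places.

1.32

Annual interest charges come to $426,000.00.
DFL = EBIT ÷ (EBIT − I) = $1,749,000 ÷ ($1,749,000 − $426,000.00) = $1,749,000 ÷ $1,323,000.00 = 1.3220.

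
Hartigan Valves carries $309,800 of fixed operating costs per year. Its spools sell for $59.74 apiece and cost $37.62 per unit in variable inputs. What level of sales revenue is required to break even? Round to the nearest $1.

Contribution margin per unit = $59.74 − $37.62 = $22.12, a CM ratio of $22.12 ÷ $59.74 = 0.3703.
Break-even revenue = fixed costs × price ÷ CM = $309,800 × $59.74 ÷ $22.12 = $836,684.

$836,684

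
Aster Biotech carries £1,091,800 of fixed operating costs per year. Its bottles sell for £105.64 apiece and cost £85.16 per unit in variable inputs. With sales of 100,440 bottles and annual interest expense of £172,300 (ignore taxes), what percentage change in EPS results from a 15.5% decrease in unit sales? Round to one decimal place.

-40.2%

Contribution at this volume is 100,440 × £20.48 = £2,057,011.20.
Operating income = contribution − fixed costs = £2,057,011.20 − £1,091,800 = £965,211.20.
Interest = £172,300.00, so EBIT − I = £792,911.20.
DCL = total CM / (EBIT − I) = £2,057,011.20 / £792,911.20 = 2.5943.
EPS therefore changes by 2.5943 × (-15.5%) = -40.2%.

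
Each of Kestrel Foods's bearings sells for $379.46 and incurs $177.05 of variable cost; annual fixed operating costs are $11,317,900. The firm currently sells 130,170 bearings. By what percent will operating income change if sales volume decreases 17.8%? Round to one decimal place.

Contribution at this volume is 130,170 × $202.41 = $26,347,709.70.
Operating income = contribution − fixed costs = $26,347,709.70 − $11,317,900 = $15,029,809.70.
DOL = contribution ÷ EBIT = $26,347,709.70 ÷ $15,029,809.70 = 1.7530.
%ΔEBIT = DOL × %ΔSales = 1.7530 × -17.8% = -31.2%.

-31.2%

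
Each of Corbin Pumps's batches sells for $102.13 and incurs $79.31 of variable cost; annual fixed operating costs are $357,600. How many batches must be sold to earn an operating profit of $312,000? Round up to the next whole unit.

29,343 batches

Each unit contributes $102.13 − $79.31 = $22.82.
Required volume = (fixed costs + target profit) ÷ CM = ($357,600 + $312,000) ÷ $22.82 = 29,342.68, so 29,343 batches.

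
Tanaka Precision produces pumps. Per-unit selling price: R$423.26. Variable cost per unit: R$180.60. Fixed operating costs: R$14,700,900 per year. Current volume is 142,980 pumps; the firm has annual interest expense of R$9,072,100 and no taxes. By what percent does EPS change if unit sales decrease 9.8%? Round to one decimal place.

-31.1%

Contribution at this volume is 142,980 × R$242.66 = R$34,695,526.80.
Subtracting fixed costs: EBIT = R$34,695,526.80 − R$14,700,900 = R$19,994,626.80.
Interest = R$9,072,100.00, so EBIT − I = R$10,922,526.80.
DCL = total CM / (EBIT − I) = R$34,695,526.80 / R$10,922,526.80 = 3.1765.
EPS therefore changes by 3.1765 × (-9.8%) = -31.1%.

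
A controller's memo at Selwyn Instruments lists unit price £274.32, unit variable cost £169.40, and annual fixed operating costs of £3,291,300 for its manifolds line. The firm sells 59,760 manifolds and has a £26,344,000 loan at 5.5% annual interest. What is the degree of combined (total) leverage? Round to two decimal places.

At 59,760 units, contribution = 59,760 × £104.92 = £6,270,019.20.
Operating income = contribution − fixed costs = £6,270,019.20 − £3,291,300 = £2,978,719.20. Interest = £1,448,920.00.
DOL = £6,270,019.20 ÷ £2,978,719.20 = 2.1049; DFL = £2,978,719.20 ÷ £1,529,799.20 = 1.9471.
Combined leverage = 2.1049 × 1.9471 = 4.0985.

4.10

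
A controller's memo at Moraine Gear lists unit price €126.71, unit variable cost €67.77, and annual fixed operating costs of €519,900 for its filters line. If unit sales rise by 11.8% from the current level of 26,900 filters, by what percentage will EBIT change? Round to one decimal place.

Contribution at this volume is 26,900 × €58.94 = €1,585,486.00.
EBIT = €1,585,486.00 − €519,900 = €1,065,586.00.
Degree of operating leverage = €1,585,486.00 / €1,065,586.00 = 1.4879.
Operating income changes by 1.4879 × +11.8% = +17.6%.

+17.6%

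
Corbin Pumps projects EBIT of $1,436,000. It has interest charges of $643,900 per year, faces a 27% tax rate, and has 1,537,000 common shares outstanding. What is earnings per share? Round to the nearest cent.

Interest = $643,900.00, so EBT = $1,436,000 − $643,900.00 = $792,100.00.
After tax at 27%: net income = $792,100.00 × 0.73 = $578,233.00.
EPS = $578,233.00 ÷ 1,537,000 = $0.38.

$0.38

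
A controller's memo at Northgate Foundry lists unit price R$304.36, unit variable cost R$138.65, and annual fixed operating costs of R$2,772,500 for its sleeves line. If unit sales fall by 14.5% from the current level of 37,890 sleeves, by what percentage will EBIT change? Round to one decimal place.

-26.0%

At 37,890 units, contribution = 37,890 × R$165.71 = R$6,278,751.90.
EBIT = R$6,278,751.90 − R$2,772,500 = R$3,506,251.90.
So DOL = total CM / EBIT = R$6,278,751.90 / R$3,506,251.90 = 1.7907.
%ΔEBIT = DOL × %ΔSales = 1.7907 × -14.5% = -26.0%.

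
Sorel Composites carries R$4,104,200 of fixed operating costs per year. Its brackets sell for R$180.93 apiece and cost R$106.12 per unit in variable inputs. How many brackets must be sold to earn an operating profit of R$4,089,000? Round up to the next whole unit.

Contribution margin per unit = R$180.93 − R$106.12 = R$74.81.
Units = (FC + target) / CM = (R$4,104,200 + R$4,089,000) / R$74.81 = 109,520.12, so 109,521 brackets.

109,521 brackets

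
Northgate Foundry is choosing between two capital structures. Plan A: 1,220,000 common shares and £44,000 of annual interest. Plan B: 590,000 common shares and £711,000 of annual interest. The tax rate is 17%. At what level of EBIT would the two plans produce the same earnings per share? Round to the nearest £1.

Set EPS_A = EPS_B: (EBIT − £44,000)(1 − 0.17) ÷ 1,220,000 = (EBIT − £711,000)(1 − 0.17) ÷ 590,000.
Cancelling (1 − t) and cross-multiplying: 590,000·(EBIT − 44,000) = 1,220,000·(EBIT − 711,000).
EBIT × (1,220,000 − 590,000) = 711,000 × 1,220,000 − 44,000 × 590,000 = 841,460,000,000, so EBIT = 841,460,000,000 ÷ 630,000 = 1,335,650.79.

£1,335,651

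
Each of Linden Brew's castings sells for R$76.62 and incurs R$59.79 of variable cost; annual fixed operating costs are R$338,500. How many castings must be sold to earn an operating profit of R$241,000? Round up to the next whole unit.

Unit CM = price − variable cost = R$76.62 − R$59.79 = R$16.83.
Need Q such that Q × R$16.83 − R$338,500 = R$241,000, i.e. Q = R$579,500 / R$16.83 = 34,432.56 → 34,433.

34,433 castings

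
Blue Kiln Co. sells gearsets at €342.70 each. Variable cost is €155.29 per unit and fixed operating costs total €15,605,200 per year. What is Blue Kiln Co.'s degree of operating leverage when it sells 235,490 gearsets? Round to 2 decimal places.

1.55

Total contribution margin = 235,490 × €187.41 = €44,133,180.90.
Subtracting fixed costs: EBIT = €44,133,180.90 − €15,605,200 = €28,527,980.90.
Degree of operating leverage = €44,133,180.90 / €28,527,980.90 = 1.5470.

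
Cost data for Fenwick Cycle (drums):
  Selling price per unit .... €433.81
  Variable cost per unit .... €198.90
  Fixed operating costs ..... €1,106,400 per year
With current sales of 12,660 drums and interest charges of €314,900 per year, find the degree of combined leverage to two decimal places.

1.92

At 12,660 units, contribution = 12,660 × €234.91 = €2,973,960.60.
Operating income = contribution − fixed costs = €2,973,960.60 − €1,106,400 = €1,867,560.60. Interest = €314,900.00.
DOL = €2,973,960.60 ÷ €1,867,560.60 = 1.5924; DFL = €1,867,560.60 ÷ €1,552,660.60 = 1.2028.
DCL = DOL × DFL = 1.5924 × 1.2028 = 1.9153.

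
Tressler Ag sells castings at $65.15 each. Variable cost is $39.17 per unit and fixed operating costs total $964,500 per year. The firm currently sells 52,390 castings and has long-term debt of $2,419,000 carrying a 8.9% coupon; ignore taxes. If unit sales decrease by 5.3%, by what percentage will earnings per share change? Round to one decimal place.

At 52,390 units, contribution = 52,390 × $25.98 = $1,361,092.20.
Operating income = contribution − fixed costs = $1,361,092.20 − $964,500 = $396,592.20.
After interest of $215,291.00, pre-tax earnings = $181,301.20.
Degree of combined leverage = contribution ÷ (EBIT − I) = $1,361,092.20 ÷ $181,301.20 = 7.5074.
EPS therefore changes by 7.5074 × (-5.3%) = -39.8%.

-39.8%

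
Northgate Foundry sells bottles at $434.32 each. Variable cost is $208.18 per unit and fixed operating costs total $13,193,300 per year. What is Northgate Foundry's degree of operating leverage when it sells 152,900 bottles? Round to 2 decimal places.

Contribution at this volume is 152,900 × $226.14 = $34,576,806.00.
Subtracting fixed costs: EBIT = $34,576,806.00 − $13,193,300 = $21,383,506.00.
DOL = contribution ÷ EBIT = $34,576,806.00 ÷ $21,383,506.00 = 1.6170.

1.62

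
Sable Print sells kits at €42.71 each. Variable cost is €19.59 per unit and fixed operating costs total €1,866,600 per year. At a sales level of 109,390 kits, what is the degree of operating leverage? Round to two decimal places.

3.82

Contribution at this volume is 109,390 × €23.12 = €2,529,096.80.
EBIT = €2,529,096.80 − €1,866,600 = €662,496.80.
DOL = contribution ÷ EBIT = €2,529,096.80 ÷ €662,496.80 = 3.8175.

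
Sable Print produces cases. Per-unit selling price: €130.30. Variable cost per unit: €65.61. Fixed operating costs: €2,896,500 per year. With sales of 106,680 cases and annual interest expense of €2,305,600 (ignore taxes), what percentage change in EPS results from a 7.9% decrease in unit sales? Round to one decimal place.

Contribution at this volume is 106,680 × €64.69 = €6,901,129.20.
Subtracting fixed costs: EBIT = €6,901,129.20 − €2,896,500 = €4,004,629.20.
Interest = €2,305,600.00, so EBIT − I = €1,699,029.20.
DCL = total CM / (EBIT − I) = €6,901,129.20 / €1,699,029.20 = 4.0618.
EPS therefore changes by 4.0618 × (-7.9%) = -32.1%.

-32.1%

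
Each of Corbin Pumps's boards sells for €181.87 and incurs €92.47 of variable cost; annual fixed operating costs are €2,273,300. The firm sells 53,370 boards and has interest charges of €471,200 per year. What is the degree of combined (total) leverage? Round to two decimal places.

Total contribution margin = 53,370 × €89.40 = €4,771,278.00.
Subtracting fixed costs: EBIT = €4,771,278.00 − €2,273,300 = €2,497,978.00. Interest = €471,200.00, so EBIT − I = €2,026,778.00.
DCL = contribution ÷ (EBIT − I) = €4,771,278.00 ÷ €2,026,778.00 = 2.3541.

2.35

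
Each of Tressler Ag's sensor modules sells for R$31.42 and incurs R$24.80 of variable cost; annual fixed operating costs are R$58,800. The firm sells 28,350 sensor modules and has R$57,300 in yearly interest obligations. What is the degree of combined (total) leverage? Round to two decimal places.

Total contribution margin = 28,350 × R$6.62 = R$187,677.00.
EBIT = R$187,677.00 − R$58,800 = R$128,877.00. Interest = R$57,300.00.
DOL = R$187,677.00 ÷ R$128,877.00 = 1.4562; DFL = R$128,877.00 ÷ R$71,577.00 = 1.8005.
DCL = DOL × DFL = 1.4562 × 1.8005 = 2.6219.

2.62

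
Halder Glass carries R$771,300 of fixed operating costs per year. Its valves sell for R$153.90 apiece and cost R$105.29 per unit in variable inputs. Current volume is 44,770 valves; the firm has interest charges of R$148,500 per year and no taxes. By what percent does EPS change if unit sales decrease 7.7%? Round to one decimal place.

-13.3%

Contribution at this volume is 44,770 × R$48.61 = R$2,176,269.70.
EBIT = R$2,176,269.70 − R$771,300 = R$1,404,969.70.
After interest of R$148,500.00, pre-tax earnings = R$1,256,469.70.
DCL = total CM / (EBIT − I) = R$2,176,269.70 / R$1,256,469.70 = 1.7321.
%ΔEPS = DCL × %ΔSales = 1.7321 × -7.7% = -13.3%.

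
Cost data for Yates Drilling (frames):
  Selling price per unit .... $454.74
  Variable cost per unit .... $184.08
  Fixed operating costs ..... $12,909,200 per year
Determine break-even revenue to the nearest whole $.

Contribution margin per unit = $454.74 − $184.08 = $270.66, a CM ratio of $270.66 ÷ $454.74 = 0.5952.
Break-even revenue = fixed costs × price ÷ CM = $12,909,200 × $454.74 ÷ $270.66 = $21,688,944.

$21,688,944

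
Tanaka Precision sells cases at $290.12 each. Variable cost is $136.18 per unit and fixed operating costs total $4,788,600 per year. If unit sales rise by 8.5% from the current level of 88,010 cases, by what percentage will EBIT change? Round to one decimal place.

+13.1%

Total contribution margin = 88,010 × $153.94 = $13,548,259.40.
EBIT = $13,548,259.40 − $4,788,600 = $8,759,659.40.
So DOL = total CM / EBIT = $13,548,259.40 / $8,759,659.40 = 1.5467.
Operating income changes by 1.5467 × +8.5% = +13.1%.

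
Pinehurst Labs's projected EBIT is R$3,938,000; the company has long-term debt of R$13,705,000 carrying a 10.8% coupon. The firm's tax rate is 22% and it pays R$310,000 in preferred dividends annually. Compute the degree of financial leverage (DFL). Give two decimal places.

1.91

Interest = R$1,480,140.00.
Preferred dividends grossed up pre-tax: R$310,000 / (1 − 0.22) = R$397,435.90.
DFL = EBIT ÷ [EBIT − I − D_p/(1−t)] = R$3,938,000 ÷ [R$3,938,000 − R$1,480,140.00 − R$397,435.90] = R$3,938,000 ÷ R$2,060,424.10 = 1.9113.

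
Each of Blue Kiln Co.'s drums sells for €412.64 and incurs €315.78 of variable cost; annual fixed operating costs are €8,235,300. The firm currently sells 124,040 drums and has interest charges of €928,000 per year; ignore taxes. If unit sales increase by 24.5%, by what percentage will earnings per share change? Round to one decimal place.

At 124,040 units, contribution = 124,040 × €96.86 = €12,014,514.40.
Operating income = contribution − fixed costs = €12,014,514.40 − €8,235,300 = €3,779,214.40.
Interest = €928,000.00, so EBIT − I = €2,851,214.40.
Degree of combined leverage = contribution ÷ (EBIT − I) = €12,014,514.40 ÷ €2,851,214.40 = 4.2138.
%ΔEPS = DCL × %ΔSales = 4.2138 × +24.5% = +103.2%.

+103.2%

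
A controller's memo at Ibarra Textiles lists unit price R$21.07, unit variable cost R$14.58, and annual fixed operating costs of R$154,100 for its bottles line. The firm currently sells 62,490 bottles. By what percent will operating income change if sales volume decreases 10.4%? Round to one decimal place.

-16.8%

Contribution at this volume is 62,490 × R$6.49 = R$405,560.10.
EBIT = R$405,560.10 − R$154,100 = R$251,460.10.
DOL = contribution ÷ EBIT = R$405,560.10 ÷ R$251,460.10 = 1.6128.
Operating income changes by 1.6128 × -10.4% = -16.8%.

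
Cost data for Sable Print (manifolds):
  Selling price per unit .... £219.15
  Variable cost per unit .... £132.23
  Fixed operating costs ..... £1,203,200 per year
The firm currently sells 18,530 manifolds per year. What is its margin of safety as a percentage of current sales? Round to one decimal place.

Unit CM = price − variable cost = £219.15 − £132.23 = £86.92. Break-even units = £1,203,200 ÷ £86.92 = 13,842.61; break-even revenue = 13,842.61 × £219.15 = £3,033,608.84.
Actual sales revenue = 18,530 × £219.15 = £4,060,849.50.
Margin of safety = (£4,060,849.50 − £3,033,608.84) ÷ £4,060,849.50 = 25.3%.

25.3%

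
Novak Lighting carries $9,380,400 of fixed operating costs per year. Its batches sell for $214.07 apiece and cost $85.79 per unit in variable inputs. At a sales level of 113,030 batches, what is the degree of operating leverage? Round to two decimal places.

Total contribution margin = 113,030 × $128.28 = $14,499,488.40.
Subtracting fixed costs: EBIT = $14,499,488.40 − $9,380,400 = $5,119,088.40.
DOL = contribution ÷ EBIT = $14,499,488.40 ÷ $5,119,088.40 = 2.8324.

2.83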